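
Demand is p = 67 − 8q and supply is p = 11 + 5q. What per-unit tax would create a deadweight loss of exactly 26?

26

Competitive equilibrium: 67 − 8q = 11 + 5q → q* = 4.3077, p* = 32.5385.
A tax t gives Δq = t/13 and wedge t, so DWL = t²/26.
t²/26 = 26 → t² = 676 → t = 26.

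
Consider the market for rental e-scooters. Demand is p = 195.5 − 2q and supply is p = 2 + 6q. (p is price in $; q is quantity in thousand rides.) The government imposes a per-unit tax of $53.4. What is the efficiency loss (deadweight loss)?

Competitive equilibrium: 195.5 − 2q = 2 + 6q → q* = 24.1875, p* = 147.125.
With the tax, the buyer price exceeds the seller price by 53.4: (195.5 − 2q) − (2 + 6q) = 53.4 → q' = 17.5125.
Δq = 24.1875 − 17.5125 = 6.675; the wedge equals the tax, 53.4.
The triangle = ½ × 6.675 × 53.4 = $178.22 thousand.

$178.22 thousand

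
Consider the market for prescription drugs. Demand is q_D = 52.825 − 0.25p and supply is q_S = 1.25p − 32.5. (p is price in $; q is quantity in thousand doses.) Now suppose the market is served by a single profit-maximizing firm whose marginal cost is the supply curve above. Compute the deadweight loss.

In inverse form: demand p = 211.3 − 4q, supply p = 26 + 0.8q.
Competitive equilibrium: 211.3 − 4q = 26 + 0.8q → q* = 38.60417, p* = 56.88333.
Marginal revenue: MR = 211.3 − 8q. Set MR = MC: 211.3 − 8q = 26 + 0.8q → q_m = 21.05682.
Price p_m = 211.3 − 4·21.05682 = 127.07272; MC(q_m) = 26 + 0.8·21.05682 = 42.84546.
Competitive q* = 38.60417, so Δq = 17.54735; wedge = 127.07272 − 42.84546 = 84.22726.
Welfare loss = ½ × 17.54735 × 84.22726 = $738.98 thousand.

$738.98 thousand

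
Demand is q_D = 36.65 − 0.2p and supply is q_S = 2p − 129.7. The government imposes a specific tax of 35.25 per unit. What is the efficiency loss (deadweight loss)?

In inverse form: demand p = 183.25 − 5q, supply p = 64.85 + 0.5q.
Competitive equilibrium: 183.25 − 5q = 64.85 + 0.5q → q* = 21.5273, p* = 75.6136.
With the tax, the buyer price exceeds the seller price by 35.25: (183.25 − 5q) − (64.85 + 0.5q) = 35.25 → q' = 15.1182.
Δq = 21.5273 − 15.1182 = 6.4091; the wedge equals the tax, 35.25.
The triangle = ½ × 6.4091 × 35.25 = 112.96.

112.96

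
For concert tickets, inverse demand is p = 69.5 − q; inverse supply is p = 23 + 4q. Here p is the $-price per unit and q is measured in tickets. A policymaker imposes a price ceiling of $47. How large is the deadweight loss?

$27.225

Competitive equilibrium: 69.5 − q = 23 + 4q → q* = 9.3, p* = 60.2.
At the ceiling p = 47, quantity supplied = (47 − 23)/4 = 6.
Willingness to pay at q' = 6: 69.5 − 1·6 = 63.5.
Δq = 9.3 − 6 = 3.3; wedge = 63.5 − 47 = 16.5.
Deadweight loss = ½ × 3.3 × 16.5 = $27.225.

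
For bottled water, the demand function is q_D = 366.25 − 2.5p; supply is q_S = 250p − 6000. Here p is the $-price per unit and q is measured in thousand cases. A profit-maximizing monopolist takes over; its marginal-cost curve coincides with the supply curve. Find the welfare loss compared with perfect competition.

$4596.94 thousand

In inverse form: demand p = 146.5 − 0.4q, supply p = 24 + 0.004q.
Competitive equilibrium: 146.5 − 0.4q = 24 + 0.004q → q* = 303.21782, p* = 25.21287.
Marginal revenue: MR = 146.5 − 0.8q. Set MR = MC: 146.5 − 0.8q = 24 + 0.004q → q_m = 152.36318.
Price p_m = 146.5 − 0.4·152.36318 = 85.55473; MC(q_m) = 24 + 0.004·152.36318 = 24.60945.
Competitive q* = 303.21782, so Δq = 150.85464; wedge = 85.55473 − 24.60945 = 60.94528.
The triangle = ½ × 150.85464 × 60.94528 = $4596.94 thousand.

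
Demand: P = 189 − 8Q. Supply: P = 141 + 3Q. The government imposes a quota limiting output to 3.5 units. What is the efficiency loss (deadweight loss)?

Competitive equilibrium: 189 − 8Q = 141 + 3Q → Q* = 4.3636, P* = 154.0909.
At Q = 3.5: demand price = 189 − 8·3.5 = 161; supply price = 141 + 3·3.5 = 151.5.
ΔQ = 4.3636 − 3.5 = 0.8636; wedge = 161 − 151.5 = 9.5.
Welfare loss = ½ × 0.8636 × 9.5 = 4.10.

4.10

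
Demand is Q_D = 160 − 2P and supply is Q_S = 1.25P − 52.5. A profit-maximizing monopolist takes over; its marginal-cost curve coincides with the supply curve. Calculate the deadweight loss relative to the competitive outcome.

42.85

In inverse form: demand P = 80 − 0.5Q, supply P = 42 + 0.8Q.
Competitive equilibrium: 80 − 0.5Q = 42 + 0.8Q → Q* = 29.2308, P* = 65.3846.
Marginal revenue: MR = 80 − Q. Set MR = MC: 80 − Q = 42 + 0.8Q → Q_m = 21.1111.
Price P_m = 80 − 0.5·21.1111 = 69.4445; MC(Q_m) = 42 + 0.8·21.1111 = 58.8889.
Competitive Q* = 29.2308, so ΔQ = 8.1197; wedge = 69.4445 − 58.8889 = 10.5556.
Deadweight loss = ½ × 8.1197 × 10.5556 = 42.85.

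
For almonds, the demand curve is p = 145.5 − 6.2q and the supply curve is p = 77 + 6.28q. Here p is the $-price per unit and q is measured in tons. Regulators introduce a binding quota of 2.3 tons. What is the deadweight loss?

$63.45

Competitive equilibrium: 145.5 − 6.2q = 77 + 6.28q → q* = 5.4888, p* = 111.4696.
At q = 2.3: demand price = 145.5 − 6.2·2.3 = 131.24; supply price = 77 + 6.28·2.3 = 91.444.
Δq = 5.4888 − 2.3 = 3.1888; wedge = 131.24 − 91.444 = 39.796.
Welfare loss = ½ × 3.1888 × 39.796 = $63.45.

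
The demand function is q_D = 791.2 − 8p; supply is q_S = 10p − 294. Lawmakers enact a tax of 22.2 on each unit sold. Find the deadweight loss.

1095.20

In inverse form: demand p = 98.9 − 0.125q, supply p = 29.4 + 0.1q.
Competitive equilibrium: 98.9 − 0.125q = 29.4 + 0.1q → q* = 308.8889, p* = 60.2889.
With the tax, the buyer price exceeds the seller price by 22.2: (98.9 − 0.125q) − (29.4 + 0.1q) = 22.2 → q' = 210.2222.
Δq = 308.8889 − 210.2222 = 98.6667; the wedge equals the tax, 22.2.
DWL = ½ × 98.6667 × 22.2 = 1095.20.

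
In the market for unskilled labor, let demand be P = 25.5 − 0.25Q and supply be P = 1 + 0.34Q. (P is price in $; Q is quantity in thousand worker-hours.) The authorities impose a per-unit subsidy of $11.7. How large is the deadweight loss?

$116.01 thousand

Competitive equilibrium: 25.5 − 0.25Q = 1 + 0.34Q → Q* = 41.5254, P* = 15.1186.
The subsidy lowers effective supply by 11.7: P = 0.34Q − 10.7.
New quantity: 25.5 − 0.25Q = 0.34Q − 10.7 → Q' = 61.3559.
Overproduction ΔQ = 61.3559 − 41.5254 = 19.8305; wedge = subsidy = 11.7.
Welfare loss = ½ × 19.8305 × 11.7 = $116.01 thousand.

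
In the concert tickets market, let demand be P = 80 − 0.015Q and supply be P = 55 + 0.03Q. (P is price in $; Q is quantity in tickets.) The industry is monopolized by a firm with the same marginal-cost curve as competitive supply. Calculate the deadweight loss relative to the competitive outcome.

$434.03

Competitive equilibrium: 80 − 0.015Q = 55 + 0.03Q → Q* = 555.5556, P* = 71.6667.
Marginal revenue: MR = 80 − 0.03Q. Set MR = MC: 80 − 0.03Q = 55 + 0.03Q → Q_m = 416.6667.
Price P_m = 80 − 0.015·416.6667 = 73.75; MC(Q_m) = 55 + 0.03·416.6667 = 67.5.
Competitive Q* = 555.5556, so ΔQ = 138.8889; wedge = 73.75 − 67.5 = 6.25.
Welfare loss = ½ × 138.8889 × 6.25 = $434.03.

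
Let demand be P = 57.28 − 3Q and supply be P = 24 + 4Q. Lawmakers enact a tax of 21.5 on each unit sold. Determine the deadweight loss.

Competitive equilibrium: 57.28 − 3Q = 24 + 4Q → Q* = 4.7543, P* = 43.0171.
With the tax, the buyer price exceeds the seller price by 21.5: (57.28 − 3Q) − (24 + 4Q) = 21.5 → Q' = 1.6829.
ΔQ = 4.7543 − 1.6829 = 3.0714; the wedge equals the tax, 21.5.
Welfare loss = ½ × 3.0714 × 21.5 = 33.02.

33.02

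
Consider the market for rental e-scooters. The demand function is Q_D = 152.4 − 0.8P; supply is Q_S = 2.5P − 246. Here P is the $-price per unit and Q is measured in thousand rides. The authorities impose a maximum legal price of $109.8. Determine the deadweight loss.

In inverse form: demand P = 190.5 − 1.25Q, supply P = 98.4 + 0.4Q.
Competitive equilibrium: 190.5 − 1.25Q = 98.4 + 0.4Q → Q* = 55.8182, P* = 120.7273.
At the ceiling P = 109.8, quantity supplied = (109.8 − 98.4)/0.4 = 28.5.
Willingness to pay at Q' = 28.5: 190.5 − 1.25·28.5 = 154.875.
ΔQ = 55.8182 − 28.5 = 27.3182; wedge = 154.875 − 109.8 = 45.075.
Deadweight loss = ½ × 27.3182 × 45.075 = $615.68 thousand.

$615.68 thousand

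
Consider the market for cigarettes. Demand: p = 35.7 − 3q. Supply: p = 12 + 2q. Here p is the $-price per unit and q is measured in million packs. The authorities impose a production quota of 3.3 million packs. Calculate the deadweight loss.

Competitive equilibrium: 35.7 − 3q = 12 + 2q → q* = 4.74, p* = 21.48.
At q = 3.3: demand price = 35.7 − 3·3.3 = 25.8; supply price = 12 + 2·3.3 = 18.6.
Δq = 4.74 − 3.3 = 1.44; wedge = 25.8 − 18.6 = 7.2.
The triangle = ½ × 1.44 × 7.2 = $5.184 million.

$5.184 million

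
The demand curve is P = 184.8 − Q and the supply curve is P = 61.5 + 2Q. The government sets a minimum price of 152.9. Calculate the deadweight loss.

126.96

Competitive equilibrium: 184.8 − Q = 61.5 + 2Q → Q* = 41.1, P* = 143.7.
At the floor P = 152.9, quantity demanded = (184.8 − 152.9)/1 = 31.9.
Sellers' marginal cost at Q' = 31.9: 61.5 + 2·31.9 = 125.3.
ΔQ = 41.1 − 31.9 = 9.2; wedge = 152.9 − 125.3 = 27.6.
Welfare loss = ½ × 9.2 × 27.6 = 126.96.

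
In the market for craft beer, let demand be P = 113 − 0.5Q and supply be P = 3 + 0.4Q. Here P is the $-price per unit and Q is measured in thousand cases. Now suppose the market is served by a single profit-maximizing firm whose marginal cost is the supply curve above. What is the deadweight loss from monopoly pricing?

Competitive equilibrium: 113 − 0.5Q = 3 + 0.4Q → Q* = 122.2222, P* = 51.8889.
Marginal revenue: MR = 113 − Q. Set MR = MC: 113 − Q = 3 + 0.4Q → Q_m = 78.5714.
Price P_m = 113 − 0.5·78.5714 = 73.7143; MC(Q_m) = 3 + 0.4·78.5714 = 34.4286.
Competitive Q* = 122.2222, so ΔQ = 43.6508; wedge = 73.7143 − 34.4286 = 39.2857.
Welfare loss = ½ × 43.6508 × 39.2857 = $857.43 thousand.

$857.43 thousand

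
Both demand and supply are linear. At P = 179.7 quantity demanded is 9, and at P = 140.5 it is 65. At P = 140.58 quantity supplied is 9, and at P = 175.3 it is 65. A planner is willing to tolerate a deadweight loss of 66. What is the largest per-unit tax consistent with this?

13.2

Demand slope = (140.5 − 179.7)/(65 − 9) = −0.7, so P = 186 − 0.7Q.
Supply slope = (175.3 − 140.58)/(65 − 9) = 0.62, so P = 135 + 0.62Q.
Competitive equilibrium: 186 − 0.7Q = 135 + 0.62Q → Q* = 38.6364, P* = 158.9545.
A tax t gives ΔQ = t/1.32 and wedge t, so DWL = t²/2.64.
t²/2.64 = 66 → t² = 174.24 → t = 13.2.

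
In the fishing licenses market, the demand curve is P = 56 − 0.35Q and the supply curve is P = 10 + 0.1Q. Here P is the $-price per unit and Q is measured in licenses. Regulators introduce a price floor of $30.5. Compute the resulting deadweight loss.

Competitive equilibrium: 56 − 0.35Q = 10 + 0.1Q → Q* = 102.2222, P* = 20.2222.
At the floor P = 30.5, quantity demanded = (56 − 30.5)/0.35 = 72.8571.
Sellers' marginal cost at Q' = 72.8571: 10 + 0.1·72.8571 = 17.2857.
ΔQ = 102.2222 − 72.8571 = 29.3651; wedge = 30.5 − 17.2857 = 13.2143.
The triangle = ½ × 29.3651 × 13.2143 = $194.02.

$194.02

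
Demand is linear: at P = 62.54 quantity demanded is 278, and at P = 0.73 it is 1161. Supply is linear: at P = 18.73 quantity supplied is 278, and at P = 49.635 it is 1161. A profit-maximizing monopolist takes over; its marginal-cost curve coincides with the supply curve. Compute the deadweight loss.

Demand slope = (0.73 − 62.54)/(1161 − 278) = −0.07, so P = 82 − 0.07Q.
Supply slope = (49.635 − 18.73)/(1161 − 278) = 0.035, so P = 9 + 0.035Q.
Competitive equilibrium: 82 − 0.07Q = 9 + 0.035Q → Q* = 695.2381, P* = 33.3333.
Marginal revenue: MR = 82 − 0.14Q. Set MR = MC: 82 − 0.14Q = 9 + 0.035Q → Q_m = 417.1429.
Price P_m = 82 − 0.07·417.1429 = 52.8; MC(Q_m) = 9 + 0.035·417.1429 = 23.6.
Competitive Q* = 695.2381, so ΔQ = 278.0952; wedge = 52.8 − 23.6 = 29.2.
DWL = ½ × 278.0952 × 29.2 = 4060.19.

4060.19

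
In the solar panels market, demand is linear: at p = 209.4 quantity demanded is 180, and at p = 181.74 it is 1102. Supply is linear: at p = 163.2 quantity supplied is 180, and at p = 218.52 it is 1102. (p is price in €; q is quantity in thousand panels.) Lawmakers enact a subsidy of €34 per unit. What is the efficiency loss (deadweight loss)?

Demand slope = (181.74 − 209.4)/(1102 − 180) = −0.03, so p = 214.8 − 0.03q.
Supply slope = (218.52 − 163.2)/(1102 − 180) = 0.06, so p = 152.4 + 0.06q.
Competitive equilibrium: 214.8 − 0.03q = 152.4 + 0.06q → q* = 693.3333, p* = 194.
The subsidy lowers effective supply by 34: p = 118.4 + 0.06q.
New quantity: 214.8 − 0.03q = 118.4 + 0.06q → q' = 1071.1111.
Overproduction Δq = 1071.1111 − 693.3333 = 377.7778; wedge = subsidy = 34.
DWL = ½ × 377.7778 × 34 = €6422.22 thousand.

€6422.22 thousand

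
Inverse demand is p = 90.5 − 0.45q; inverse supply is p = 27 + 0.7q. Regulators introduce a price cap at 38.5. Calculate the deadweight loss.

865.13

Competitive equilibrium: 90.5 − 0.45q = 27 + 0.7q → q* = 55.2174, p* = 65.6522.
At the ceiling p = 38.5, quantity supplied = (38.5 − 27)/0.7 = 16.4286.
Willingness to pay at q' = 16.4286: 90.5 − 0.45·16.4286 = 83.1071.
Δq = 55.2174 − 16.4286 = 38.7888; wedge = 83.1071 − 38.5 = 44.6071.
The triangle = ½ × 38.7888 × 44.6071 = 865.13.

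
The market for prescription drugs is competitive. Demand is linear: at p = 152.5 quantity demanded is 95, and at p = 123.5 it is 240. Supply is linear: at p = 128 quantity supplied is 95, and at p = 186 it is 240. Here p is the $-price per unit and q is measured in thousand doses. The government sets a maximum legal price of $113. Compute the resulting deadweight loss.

$1840.83 thousand

Demand slope = (123.5 − 152.5)/(240 − 95) = −0.2, so p = 171.5 − 0.2q.
Supply slope = (186 − 128)/(240 − 95) = 0.4, so p = 90 + 0.4q.
Competitive equilibrium: 171.5 − 0.2q = 90 + 0.4q → q* = 135.8333, p* = 144.3333.
At the ceiling p = 113, quantity supplied = (113 − 90)/0.4 = 57.5.
Willingness to pay at q' = 57.5: 171.5 − 0.2·57.5 = 160.
Δq = 135.8333 − 57.5 = 78.3333; wedge = 160 − 113 = 47.
Welfare loss = ½ × 78.3333 × 47 = $1840.83 thousand.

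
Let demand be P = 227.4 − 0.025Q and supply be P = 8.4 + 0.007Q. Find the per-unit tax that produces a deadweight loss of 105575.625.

82.2

Competitive equilibrium: 227.4 − 0.025Q = 8.4 + 0.007Q → Q* = 6843.75, P* = 56.3063.
A tax t gives ΔQ = t/0.032 and wedge t, so DWL = t²/0.064.
t²/0.064 = 105575.625 → t² = 6756.84 → t = 82.2.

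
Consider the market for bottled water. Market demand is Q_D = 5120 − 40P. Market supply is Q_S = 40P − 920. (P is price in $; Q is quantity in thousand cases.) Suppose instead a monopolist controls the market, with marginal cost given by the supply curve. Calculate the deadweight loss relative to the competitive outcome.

In inverse form: demand P = 128 − 0.025Q, supply P = 23 + 0.025Q.
Competitive equilibrium: 128 − 0.025Q = 23 + 0.025Q → Q* = 2100, P* = 75.5.
Marginal revenue: MR = 128 − 0.05Q. Set MR = MC: 128 − 0.05Q = 23 + 0.025Q → Q_m = 1400.
Price P_m = 128 − 0.025·1400 = 93; MC(Q_m) = 23 + 0.025·1400 = 58.
Competitive Q* = 2100, so ΔQ = 700; wedge = 93 − 58 = 35.
Welfare loss = ½ × 700 × 35 = $12250 thousand.

$12250 thousand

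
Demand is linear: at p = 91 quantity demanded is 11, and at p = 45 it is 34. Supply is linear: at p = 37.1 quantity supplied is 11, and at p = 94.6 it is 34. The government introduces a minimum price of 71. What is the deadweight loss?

8.80

Demand slope = (45 − 91)/(34 − 11) = −2, so p = 113 − 2q.
Supply slope = (94.6 − 37.1)/(34 − 11) = 2.5, so p = 9.6 + 2.5q.
Competitive equilibrium: 113 − 2q = 9.6 + 2.5q → q* = 22.9778, p* = 67.0444.
At the floor p = 71, quantity demanded = (113 − 71)/2 = 21.
Sellers' marginal cost at q' = 21: 9.6 + 2.5·21 = 62.1.
Δq = 22.9778 − 21 = 1.9778; wedge = 71 − 62.1 = 8.9.
Deadweight loss = ½ × 1.9778 × 8.9 = 8.80.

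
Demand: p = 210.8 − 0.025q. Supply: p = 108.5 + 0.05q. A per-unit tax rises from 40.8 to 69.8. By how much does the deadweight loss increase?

21382.67

Competitive equilibrium: 210.8 − 0.025q = 108.5 + 0.05q → q* = 1364, p* = 176.7.
For a per-unit tax t: Δq = t/0.075, so DWL = ½·t·(t/0.075) = t²/0.15.
At t = 40.8: DWL = 11097.6. At t = 69.8: DWL = 32480.267.
Increase = 32480.267 − 11097.6 = 21382.67.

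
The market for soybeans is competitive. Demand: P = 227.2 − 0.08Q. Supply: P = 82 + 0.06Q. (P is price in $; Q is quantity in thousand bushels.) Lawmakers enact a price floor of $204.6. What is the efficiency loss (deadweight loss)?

Competitive equilibrium: 227.2 − 0.08Q = 82 + 0.06Q → Q* = 1037.1429, P* = 144.2286.
At the floor P = 204.6, quantity demanded = (227.2 − 204.6)/0.08 = 282.5.
Sellers' marginal cost at Q' = 282.5: 82 + 0.06·282.5 = 98.95.
ΔQ = 1037.1429 − 282.5 = 754.6429; wedge = 204.6 − 98.95 = 105.65.
Welfare loss = ½ × 754.6429 × 105.65 = $39864.01 thousand.

$39864.01 thousand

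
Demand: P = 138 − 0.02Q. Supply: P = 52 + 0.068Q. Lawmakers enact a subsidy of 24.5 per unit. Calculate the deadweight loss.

3410.51

Competitive equilibrium: 138 − 0.02Q = 52 + 0.068Q → Q* = 977.2727, P* = 118.4545.
The subsidy lowers effective supply by 24.5: P = 27.5 + 0.068Q.
New quantity: 138 − 0.02Q = 27.5 + 0.068Q → Q' = 1255.6818.
Overproduction ΔQ = 1255.6818 − 977.2727 = 278.4091; wedge = subsidy = 24.5.
Welfare loss = ½ × 278.4091 × 24.5 = 3410.51.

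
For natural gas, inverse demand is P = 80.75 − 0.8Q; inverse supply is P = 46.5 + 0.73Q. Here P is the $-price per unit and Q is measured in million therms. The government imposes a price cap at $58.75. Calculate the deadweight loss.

$24.03 million

Competitive equilibrium: 80.75 − 0.8Q = 46.5 + 0.73Q → Q* = 22.3856, P* = 62.8415.
At the ceiling P = 58.75, quantity supplied = (58.75 − 46.5)/0.73 = 16.7808.
Willingness to pay at Q' = 16.7808: 80.75 − 0.8·16.7808 = 67.3254.
ΔQ = 22.3856 − 16.7808 = 5.6048; wedge = 67.3254 − 58.75 = 8.5754.
The triangle = ½ × 5.6048 × 8.5754 = $24.03 million.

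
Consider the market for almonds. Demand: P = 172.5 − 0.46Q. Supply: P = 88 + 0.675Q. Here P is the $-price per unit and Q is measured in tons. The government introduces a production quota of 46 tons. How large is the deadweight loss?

$459.31

Competitive equilibrium: 172.5 − 0.46Q = 88 + 0.675Q → Q* = 74.4493, P* = 138.2533.
At Q = 46: demand price = 172.5 − 0.46·46 = 151.34; supply price = 88 + 0.675·46 = 119.05.
ΔQ = 74.4493 − 46 = 28.4493; wedge = 151.34 − 119.05 = 32.29.
The triangle = ½ × 28.4493 × 32.29 = $459.31.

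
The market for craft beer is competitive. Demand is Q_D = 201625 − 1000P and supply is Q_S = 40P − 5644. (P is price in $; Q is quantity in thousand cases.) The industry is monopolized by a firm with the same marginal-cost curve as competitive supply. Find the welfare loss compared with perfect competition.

In inverse form: demand P = 201.625 − 0.001Q, supply P = 141.1 + 0.025Q.
Competitive equilibrium: 201.625 − 0.001Q = 141.1 + 0.025Q → Q* = 2327.88462, P* = 199.29712.
Marginal revenue: MR = 201.625 − 0.002Q. Set MR = MC: 201.625 − 0.002Q = 141.1 + 0.025Q → Q_m = 2241.66667.
Price P_m = 201.625 − 0.001·2241.66667 = 199.38333; MC(Q_m) = 141.1 + 0.025·2241.66667 = 197.14167.
Competitive Q* = 2327.88462, so ΔQ = 86.21795; wedge = 199.38333 − 197.14167 = 2.24166.
DWL = ½ × 86.21795 × 2.24166 = $96.64 thousand.

$96.64 thousand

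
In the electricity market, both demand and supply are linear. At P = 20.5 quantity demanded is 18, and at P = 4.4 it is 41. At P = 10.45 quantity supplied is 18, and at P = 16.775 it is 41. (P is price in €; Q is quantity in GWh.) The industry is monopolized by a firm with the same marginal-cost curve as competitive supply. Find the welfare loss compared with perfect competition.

€68.23

Demand slope = (4.4 − 20.5)/(41 − 18) = −0.7, so P = 33.1 − 0.7Q.
Supply slope = (16.775 − 10.45)/(41 − 18) = 0.275, so P = 5.5 + 0.275Q.
Competitive equilibrium: 33.1 − 0.7Q = 5.5 + 0.275Q → Q* = 28.3077, P* = 13.2846.
Marginal revenue: MR = 33.1 − 1.4Q. Set MR = MC: 33.1 − 1.4Q = 5.5 + 0.275Q → Q_m = 16.4776.
Price P_m = 33.1 − 0.7·16.4776 = 21.5657; MC(Q_m) = 5.5 + 0.275·16.4776 = 10.0313.
Competitive Q* = 28.3077, so ΔQ = 11.8301; wedge = 21.5657 − 10.0313 = 11.5344.
The triangle = ½ × 11.8301 × 11.5344 = €68.23.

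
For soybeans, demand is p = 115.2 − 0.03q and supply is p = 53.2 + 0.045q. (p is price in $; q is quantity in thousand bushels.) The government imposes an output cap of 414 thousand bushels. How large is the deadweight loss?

Competitive equilibrium: 115.2 − 0.03q = 53.2 + 0.045q → q* = 826.6667, p* = 90.4.
At q = 414: demand price = 115.2 − 0.03·414 = 102.78; supply price = 53.2 + 0.045·414 = 71.83.
Δq = 826.6667 − 414 = 412.6667; wedge = 102.78 − 71.83 = 30.95.
Deadweight loss = ½ × 412.6667 × 30.95 = $6386.02 thousand.

$6386.02 thousand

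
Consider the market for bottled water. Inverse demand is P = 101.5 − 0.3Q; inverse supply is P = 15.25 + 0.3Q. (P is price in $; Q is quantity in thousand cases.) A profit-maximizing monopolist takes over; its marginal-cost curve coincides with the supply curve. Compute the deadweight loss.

Competitive equilibrium: 101.5 − 0.3Q = 15.25 + 0.3Q → Q* = 143.75, P* = 58.375.
Marginal revenue: MR = 101.5 − 0.6Q. Set MR = MC: 101.5 − 0.6Q = 15.25 + 0.3Q → Q_m = 95.8333.
Price P_m = 101.5 − 0.3·95.8333 = 72.75; MC(Q_m) = 15.25 + 0.3·95.8333 = 44.
Competitive Q* = 143.75, so ΔQ = 47.9167; wedge = 72.75 − 44 = 28.75.
Deadweight loss = ½ × 47.9167 × 28.75 = $688.80 thousand.

$688.80 thousand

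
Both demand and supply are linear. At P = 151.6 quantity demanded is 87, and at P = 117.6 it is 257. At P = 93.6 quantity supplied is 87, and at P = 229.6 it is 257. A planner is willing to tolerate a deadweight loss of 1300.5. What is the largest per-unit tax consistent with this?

Demand slope = (117.6 − 151.6)/(257 − 87) = −0.2, so P = 169 − 0.2Q.
Supply slope = (229.6 − 93.6)/(257 − 87) = 0.8, so P = 24 + 0.8Q.
Competitive equilibrium: 169 − 0.2Q = 24 + 0.8Q → Q* = 145, P* = 140.
A tax t gives ΔQ = t/1 and wedge t, so DWL = t²/2.
t²/2 = 1300.5 → t² = 2601 → t = 51.

51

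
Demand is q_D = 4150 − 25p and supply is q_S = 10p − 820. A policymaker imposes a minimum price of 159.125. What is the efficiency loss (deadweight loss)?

In inverse form: demand p = 166 − 0.04q, supply p = 82 + 0.1q.
Competitive equilibrium: 166 − 0.04q = 82 + 0.1q → q* = 600, p* = 142.
At the floor p = 159.125, quantity demanded = (166 − 159.125)/0.04 = 171.875.
Sellers' marginal cost at q' = 171.875: 82 + 0.1·171.875 = 99.1875.
Δq = 600 − 171.875 = 428.125; wedge = 159.125 − 99.1875 = 59.9375.
Welfare loss = ½ × 428.125 × 59.9375 = 12830.37.

12830.37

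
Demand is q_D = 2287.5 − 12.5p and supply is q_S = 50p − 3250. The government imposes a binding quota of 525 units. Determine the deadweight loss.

21451.25

In inverse form: demand p = 183 − 0.08q, supply p = 65 + 0.02q.
Competitive equilibrium: 183 − 0.08q = 65 + 0.02q → q* = 1180, p* = 88.6.
At q = 525: demand price = 183 − 0.08·525 = 141; supply price = 65 + 0.02·525 = 75.5.
Δq = 1180 − 525 = 655; wedge = 141 − 75.5 = 65.5.
The triangle = ½ × 655 × 65.5 = 21451.25.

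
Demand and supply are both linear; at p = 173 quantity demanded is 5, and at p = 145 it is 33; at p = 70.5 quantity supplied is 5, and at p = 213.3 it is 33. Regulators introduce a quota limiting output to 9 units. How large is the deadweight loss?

499.97

Demand slope = (145 − 173)/(33 − 5) = −1, so p = 178 − q.
Supply slope = (213.3 − 70.5)/(33 − 5) = 5.1, so p = 45 + 5.1q.
Competitive equilibrium: 178 − q = 45 + 5.1q → q* = 21.8033, p* = 156.1967.
At q = 9: demand price = 178 − 1·9 = 169; supply price = 45 + 5.1·9 = 90.9.
Δq = 21.8033 − 9 = 12.8033; wedge = 169 − 90.9 = 78.1.
Welfare loss = ½ × 12.8033 × 78.1 = 499.97.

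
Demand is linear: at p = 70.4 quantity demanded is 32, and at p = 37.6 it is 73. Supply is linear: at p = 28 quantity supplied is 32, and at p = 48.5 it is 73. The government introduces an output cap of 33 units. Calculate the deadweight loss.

Demand slope = (37.6 − 70.4)/(73 − 32) = −0.8, so p = 96 − 0.8q.
Supply slope = (48.5 − 28)/(73 − 32) = 0.5, so p = 12 + 0.5q.
Competitive equilibrium: 96 − 0.8q = 12 + 0.5q → q* = 64.6154, p* = 44.3077.
At q = 33: demand price = 96 − 0.8·33 = 69.6; supply price = 12 + 0.5·33 = 28.5.
Δq = 64.6154 − 33 = 31.6154; wedge = 69.6 − 28.5 = 41.1.
Deadweight loss = ½ × 31.6154 × 41.1 = 649.70.

649.70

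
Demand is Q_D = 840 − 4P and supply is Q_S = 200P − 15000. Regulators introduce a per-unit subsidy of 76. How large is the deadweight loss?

In inverse form: demand P = 210 − 0.25Q, supply P = 75 + 0.005Q.
Competitive equilibrium: 210 − 0.25Q = 75 + 0.005Q → Q* = 529.4118, P* = 77.6471.
The subsidy lowers effective supply by 76: P = 0.005Q − 1.
New quantity: 210 − 0.25Q = 0.005Q − 1 → Q' = 827.451.
Overproduction ΔQ = 827.451 − 529.4118 = 298.0392; wedge = subsidy = 76.
Welfare loss = ½ × 298.0392 × 76 = 11325.49.

11325.49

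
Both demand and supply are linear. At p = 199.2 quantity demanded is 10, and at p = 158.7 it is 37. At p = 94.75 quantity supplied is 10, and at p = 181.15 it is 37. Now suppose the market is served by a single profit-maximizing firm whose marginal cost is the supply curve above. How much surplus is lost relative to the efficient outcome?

142.83

Demand slope = (158.7 − 199.2)/(37 − 10) = −1.5, so p = 214.2 − 1.5q.
Supply slope = (181.15 − 94.75)/(37 − 10) = 3.2, so p = 62.75 + 3.2q.
Competitive equilibrium: 214.2 − 1.5q = 62.75 + 3.2q → q* = 32.2234, p* = 165.8649.
Marginal revenue: MR = 214.2 − 3q. Set MR = MC: 214.2 − 3q = 62.75 + 3.2q → q_m = 24.4274.
Price p_m = 214.2 − 1.5·24.4274 = 177.5589; MC(q_m) = 62.75 + 3.2·24.4274 = 140.9177.
Competitive q* = 32.2234, so Δq = 7.796; wedge = 177.5589 − 140.9177 = 36.6412.
DWL = ½ × 7.796 × 36.6412 = 142.83.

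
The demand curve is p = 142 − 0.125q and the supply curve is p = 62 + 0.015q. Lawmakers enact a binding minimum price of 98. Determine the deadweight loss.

Competitive equilibrium: 142 − 0.125q = 62 + 0.015q → q* = 571.4286, p* = 70.5714.
At the floor p = 98, quantity demanded = (142 − 98)/0.125 = 352.
Sellers' marginal cost at q' = 352: 62 + 0.015·352 = 67.28.
Δq = 571.4286 − 352 = 219.4286; wedge = 98 − 67.28 = 30.72.
The triangle = ½ × 219.4286 × 30.72 = 3370.42.

3370.42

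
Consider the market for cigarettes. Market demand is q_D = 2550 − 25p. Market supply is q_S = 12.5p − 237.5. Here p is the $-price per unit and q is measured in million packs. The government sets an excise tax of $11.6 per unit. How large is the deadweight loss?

$560.67 million

In inverse form: demand p = 102 − 0.04q, supply p = 19 + 0.08q.
Competitive equilibrium: 102 − 0.04q = 19 + 0.08q → q* = 691.6667, p* = 74.3333.
With the tax, the buyer price exceeds the seller price by 11.6: (102 − 0.04q) − (19 + 0.08q) = 11.6 → q' = 595.
Δq = 691.6667 − 595 = 96.6667; the wedge equals the tax, 11.6.
The triangle = ½ × 96.6667 × 11.6 = $560.67 million.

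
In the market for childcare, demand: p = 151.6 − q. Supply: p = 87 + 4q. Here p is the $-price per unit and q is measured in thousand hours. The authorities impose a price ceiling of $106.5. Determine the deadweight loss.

$161.81 thousand

Competitive equilibrium: 151.6 − q = 87 + 4q → q* = 12.92, p* = 138.68.
At the ceiling p = 106.5, quantity supplied = (106.5 − 87)/4 = 4.875.
Willingness to pay at q' = 4.875: 151.6 − 1·4.875 = 146.725.
Δq = 12.92 − 4.875 = 8.045; wedge = 146.725 − 106.5 = 40.225.
Deadweight loss = ½ × 8.045 × 40.225 = $161.81 thousand.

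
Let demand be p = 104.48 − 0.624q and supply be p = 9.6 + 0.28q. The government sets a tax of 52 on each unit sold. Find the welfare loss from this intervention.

Competitive equilibrium: 104.48 − 0.624q = 9.6 + 0.28q → q* = 104.9558, p* = 38.9876.
With the tax, the buyer price exceeds the seller price by 52: (104.48 − 0.624q) − (9.6 + 0.28q) = 52 → q' = 47.4336.
Δq = 104.9558 − 47.4336 = 57.5222; the wedge equals the tax, 52.
The triangle = ½ × 57.5222 × 52 = 1495.58.

1495.58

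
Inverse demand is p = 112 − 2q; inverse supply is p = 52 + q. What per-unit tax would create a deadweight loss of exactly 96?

24

Competitive equilibrium: 112 − 2q = 52 + q → q* = 20, p* = 72.
A tax t gives Δq = t/3 and wedge t, so DWL = t²/6.
t²/6 = 96 → t² = 576 → t = 24.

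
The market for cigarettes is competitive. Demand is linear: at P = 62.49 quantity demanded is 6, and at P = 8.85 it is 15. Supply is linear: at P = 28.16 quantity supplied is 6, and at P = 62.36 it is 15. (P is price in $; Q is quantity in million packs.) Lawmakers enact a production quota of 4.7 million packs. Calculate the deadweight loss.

$113.25 million

Demand slope = (8.85 − 62.49)/(15 − 6) = −5.96, so P = 98.25 − 5.96Q.
Supply slope = (62.36 − 28.16)/(15 − 6) = 3.8, so P = 5.36 + 3.8Q.
Competitive equilibrium: 98.25 − 5.96Q = 5.36 + 3.8Q → Q* = 9.5174, P* = 41.5262.
At Q = 4.7: demand price = 98.25 − 5.96·4.7 = 70.238; supply price = 5.36 + 3.8·4.7 = 23.22.
ΔQ = 9.5174 − 4.7 = 4.8174; wedge = 70.238 − 23.22 = 47.018.
Deadweight loss = ½ × 4.8174 × 47.018 = $113.25 million.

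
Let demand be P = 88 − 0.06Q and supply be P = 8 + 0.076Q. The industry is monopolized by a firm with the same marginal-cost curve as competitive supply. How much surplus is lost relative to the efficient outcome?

2204.96

Competitive equilibrium: 88 − 0.06Q = 8 + 0.076Q → Q* = 588.2353, P* = 52.7059.
Marginal revenue: MR = 88 − 0.12Q. Set MR = MC: 88 − 0.12Q = 8 + 0.076Q → Q_m = 408.1633.
Price P_m = 88 − 0.06·408.1633 = 63.5102; MC(Q_m) = 8 + 0.076·408.1633 = 39.0204.
Competitive Q* = 588.2353, so ΔQ = 180.072; wedge = 63.5102 − 39.0204 = 24.4898.
DWL = ½ × 180.072 × 24.4898 = 2204.96.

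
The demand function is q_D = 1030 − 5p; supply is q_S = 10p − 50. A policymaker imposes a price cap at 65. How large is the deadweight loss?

In inverse form: demand p = 206 − 0.2q, supply p = 5 + 0.1q.
Competitive equilibrium: 206 − 0.2q = 5 + 0.1q → q* = 670, p* = 72.
At the ceiling p = 65, quantity supplied = (65 − 5)/0.1 = 600.
Willingness to pay at q' = 600: 206 − 0.2·600 = 86.
Δq = 670 − 600 = 70; wedge = 86 − 65 = 21.
Deadweight loss = ½ × 70 × 21 = 735.

735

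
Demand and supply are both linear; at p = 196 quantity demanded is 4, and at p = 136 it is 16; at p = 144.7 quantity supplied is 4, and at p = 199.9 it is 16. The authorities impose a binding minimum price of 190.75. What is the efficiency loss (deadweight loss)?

Demand slope = (136 − 196)/(16 − 4) = −5, so p = 216 − 5q.
Supply slope = (199.9 − 144.7)/(16 − 4) = 4.6, so p = 126.3 + 4.6q.
Competitive equilibrium: 216 − 5q = 126.3 + 4.6q → q* = 9.34375, p* = 169.28125.
At the floor p = 190.75, quantity demanded = (216 − 190.75)/5 = 5.05.
Sellers' marginal cost at q' = 5.05: 126.3 + 4.6·5.05 = 149.53.
Δq = 9.34375 − 5.05 = 4.29375; wedge = 190.75 − 149.53 = 41.22.
The triangle = ½ × 4.29375 × 41.22 = 88.49.

88.49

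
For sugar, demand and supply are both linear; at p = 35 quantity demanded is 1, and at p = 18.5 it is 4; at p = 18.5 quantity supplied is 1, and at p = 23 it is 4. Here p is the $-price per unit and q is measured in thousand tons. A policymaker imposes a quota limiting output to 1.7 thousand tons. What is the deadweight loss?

Demand slope = (18.5 − 35)/(4 − 1) = −5.5, so p = 40.5 − 5.5q.
Supply slope = (23 − 18.5)/(4 − 1) = 1.5, so p = 17 + 1.5q.
Competitive equilibrium: 40.5 − 5.5q = 17 + 1.5q → q* = 3.3571, p* = 22.0357.
At q = 1.7: demand price = 40.5 − 5.5·1.7 = 31.15; supply price = 17 + 1.5·1.7 = 19.55.
Δq = 3.3571 − 1.7 = 1.6571; wedge = 31.15 − 19.55 = 11.6.
DWL = ½ × 1.6571 × 11.6 = $9.61 thousand.

$9.61 thousand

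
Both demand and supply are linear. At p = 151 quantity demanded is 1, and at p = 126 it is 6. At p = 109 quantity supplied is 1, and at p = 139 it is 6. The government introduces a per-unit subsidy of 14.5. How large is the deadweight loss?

9.56

Demand slope = (126 − 151)/(6 − 1) = −5, so p = 156 − 5q.
Supply slope = (139 − 109)/(6 − 1) = 6, so p = 103 + 6q.
Competitive equilibrium: 156 − 5q = 103 + 6q → q* = 4.8182, p* = 131.9091.
The subsidy lowers effective supply by 14.5: p = 88.5 + 6q.
New quantity: 156 − 5q = 88.5 + 6q → q' = 6.1364.
Overproduction Δq = 6.1364 − 4.8182 = 1.3182; wedge = subsidy = 14.5.
DWL = ½ × 1.3182 × 14.5 = 9.56.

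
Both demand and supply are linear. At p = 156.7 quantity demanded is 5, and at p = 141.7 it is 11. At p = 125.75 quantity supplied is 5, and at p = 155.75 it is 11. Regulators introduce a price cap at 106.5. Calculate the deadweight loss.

Demand slope = (141.7 − 156.7)/(11 − 5) = −2.5, so p = 169.2 − 2.5q.
Supply slope = (155.75 − 125.75)/(11 − 5) = 5, so p = 100.75 + 5q.
Competitive equilibrium: 169.2 − 2.5q = 100.75 + 5q → q* = 9.1267, p* = 146.3833.
At the ceiling p = 106.5, quantity supplied = (106.5 − 100.75)/5 = 1.15.
Willingness to pay at q' = 1.15: 169.2 − 2.5·1.15 = 166.325.
Δq = 9.1267 − 1.15 = 7.9767; wedge = 166.325 − 106.5 = 59.825.
The triangle = ½ × 7.9767 × 59.825 = 238.60.

238.60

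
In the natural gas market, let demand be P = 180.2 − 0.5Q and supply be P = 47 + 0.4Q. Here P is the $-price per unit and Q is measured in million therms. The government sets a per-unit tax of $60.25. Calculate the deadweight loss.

$2016.70 million

Competitive equilibrium: 180.2 − 0.5Q = 47 + 0.4Q → Q* = 148, P* = 106.2.
With the tax, the buyer price exceeds the seller price by 60.25: (180.2 − 0.5Q) − (47 + 0.4Q) = 60.25 → Q' = 81.0556.
ΔQ = 148 − 81.0556 = 66.9444; the wedge equals the tax, 60.25.
Deadweight loss = ½ × 66.9444 × 60.25 = $2016.70 million.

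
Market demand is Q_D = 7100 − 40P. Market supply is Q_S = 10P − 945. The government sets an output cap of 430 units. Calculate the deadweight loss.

In inverse form: demand P = 177.5 − 0.025Q, supply P = 94.5 + 0.1Q.
Competitive equilibrium: 177.5 − 0.025Q = 94.5 + 0.1Q → Q* = 664, P* = 160.9.
At Q = 430: demand price = 177.5 − 0.025·430 = 166.75; supply price = 94.5 + 0.1·430 = 137.5.
ΔQ = 664 − 430 = 234; wedge = 166.75 − 137.5 = 29.25.
Deadweight loss = ½ × 234 × 29.25 = 3422.25.

3422.25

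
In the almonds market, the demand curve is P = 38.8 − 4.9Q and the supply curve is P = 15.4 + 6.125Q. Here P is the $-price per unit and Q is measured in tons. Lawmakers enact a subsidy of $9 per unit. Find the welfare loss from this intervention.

Competitive equilibrium: 38.8 − 4.9Q = 15.4 + 6.125Q → Q* = 2.1224, P* = 28.4.
The subsidy lowers effective supply by 9: P = 6.4 + 6.125Q.
New quantity: 38.8 − 4.9Q = 6.4 + 6.125Q → Q' = 2.9388.
Overproduction ΔQ = 2.9388 − 2.1224 = 0.8164; wedge = subsidy = 9.
Welfare loss = ½ × 0.8164 × 9 = $3.67.

$3.67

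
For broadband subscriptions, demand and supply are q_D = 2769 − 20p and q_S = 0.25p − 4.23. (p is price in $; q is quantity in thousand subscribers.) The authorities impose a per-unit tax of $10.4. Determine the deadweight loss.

$13.35 thousand

In inverse form: demand p = 138.45 − 0.05q, supply p = 16.92 + 4q.
Competitive equilibrium: 138.45 − 0.05q = 16.92 + 4q → q* = 30.0074, p* = 136.9496.
With the tax, the buyer price exceeds the seller price by 10.4: (138.45 − 0.05q) − (16.92 + 4q) = 10.4 → q' = 27.4395.
Δq = 30.0074 − 27.4395 = 2.5679; the wedge equals the tax, 10.4.
Welfare loss = ½ × 2.5679 × 10.4 = $13.35 thousand.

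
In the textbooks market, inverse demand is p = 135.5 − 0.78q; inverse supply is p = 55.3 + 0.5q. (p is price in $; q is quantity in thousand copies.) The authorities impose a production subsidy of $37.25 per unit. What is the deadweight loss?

$542.02 thousand

Competitive equilibrium: 135.5 − 0.78q = 55.3 + 0.5q → q* = 62.6563, p* = 86.6281.
The subsidy lowers effective supply by 37.25: p = 18.05 + 0.5q.
New quantity: 135.5 − 0.78q = 18.05 + 0.5q → q' = 91.7578.
Overproduction Δq = 91.7578 − 62.6563 = 29.1015; wedge = subsidy = 37.25.
The triangle = ½ × 29.1015 × 37.25 = $542.02 thousand.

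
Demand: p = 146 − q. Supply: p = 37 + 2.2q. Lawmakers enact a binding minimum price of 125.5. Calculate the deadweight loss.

Competitive equilibrium: 146 − q = 37 + 2.2q → q* = 34.0625, p* = 111.9375.
At the floor p = 125.5, quantity demanded = (146 − 125.5)/1 = 20.5.
Sellers' marginal cost at q' = 20.5: 37 + 2.2·20.5 = 82.1.
Δq = 34.0625 − 20.5 = 13.5625; wedge = 125.5 − 82.1 = 43.4.
Welfare loss = ½ × 13.5625 × 43.4 = 294.31.

294.31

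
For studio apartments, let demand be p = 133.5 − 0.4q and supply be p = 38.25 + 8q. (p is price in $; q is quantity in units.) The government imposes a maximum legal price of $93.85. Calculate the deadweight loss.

$80.92

Competitive equilibrium: 133.5 − 0.4q = 38.25 + 8q → q* = 11.3393, p* = 128.9643.
At the ceiling p = 93.85, quantity supplied = (93.85 − 38.25)/8 = 6.95.
Willingness to pay at q' = 6.95: 133.5 − 0.4·6.95 = 130.72.
Δq = 11.3393 − 6.95 = 4.3893; wedge = 130.72 − 93.85 = 36.87.
Welfare loss = ½ × 4.3893 × 36.87 = $80.92.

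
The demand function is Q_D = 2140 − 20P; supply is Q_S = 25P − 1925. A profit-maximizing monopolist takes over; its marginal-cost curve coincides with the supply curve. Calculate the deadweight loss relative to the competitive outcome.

637.76

In inverse form: demand P = 107 − 0.05Q, supply P = 77 + 0.04Q.
Competitive equilibrium: 107 − 0.05Q = 77 + 0.04Q → Q* = 333.3333, P* = 90.3333.
Marginal revenue: MR = 107 − 0.1Q. Set MR = MC: 107 − 0.1Q = 77 + 0.04Q → Q_m = 214.2857.
Price P_m = 107 − 0.05·214.2857 = 96.2857; MC(Q_m) = 77 + 0.04·214.2857 = 85.5714.
Competitive Q* = 333.3333, so ΔQ = 119.0476; wedge = 96.2857 − 85.5714 = 10.7143.
DWL = ½ × 119.0476 × 10.7143 = 637.76.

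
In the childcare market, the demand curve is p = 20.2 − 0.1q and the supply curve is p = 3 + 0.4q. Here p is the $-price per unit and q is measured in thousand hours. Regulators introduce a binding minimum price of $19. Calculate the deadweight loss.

Competitive equilibrium: 20.2 − 0.1q = 3 + 0.4q → q* = 34.4, p* = 16.76.
At the floor p = 19, quantity demanded = (20.2 − 19)/0.1 = 12.
Sellers' marginal cost at q' = 12: 3 + 0.4·12 = 7.8.
Δq = 34.4 − 12 = 22.4; wedge = 19 − 7.8 = 11.2.
Welfare loss = ½ × 22.4 × 11.2 = $125.44 thousand.

$125.44 thousand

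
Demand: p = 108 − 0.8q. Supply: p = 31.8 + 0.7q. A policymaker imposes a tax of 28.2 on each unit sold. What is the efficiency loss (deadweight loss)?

265.08

Competitive equilibrium: 108 − 0.8q = 31.8 + 0.7q → q* = 50.8, p* = 67.36.
With the tax, the buyer price exceeds the seller price by 28.2: (108 − 0.8q) − (31.8 + 0.7q) = 28.2 → q' = 32.
Δq = 50.8 − 32 = 18.8; the wedge equals the tax, 28.2.
Deadweight loss = ½ × 18.8 × 28.2 = 265.08.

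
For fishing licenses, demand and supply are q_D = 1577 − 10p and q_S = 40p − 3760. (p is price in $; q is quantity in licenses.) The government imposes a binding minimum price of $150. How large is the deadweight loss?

$11696.42

In inverse form: demand p = 157.7 − 0.1q, supply p = 94 + 0.025q.
Competitive equilibrium: 157.7 − 0.1q = 94 + 0.025q → q* = 509.6, p* = 106.74.
At the floor p = 150, quantity demanded = (157.7 − 150)/0.1 = 77.
Sellers' marginal cost at q' = 77: 94 + 0.025·77 = 95.925.
Δq = 509.6 − 77 = 432.6; wedge = 150 − 95.925 = 54.075.
Deadweight loss = ½ × 432.6 × 54.075 = $11696.42.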